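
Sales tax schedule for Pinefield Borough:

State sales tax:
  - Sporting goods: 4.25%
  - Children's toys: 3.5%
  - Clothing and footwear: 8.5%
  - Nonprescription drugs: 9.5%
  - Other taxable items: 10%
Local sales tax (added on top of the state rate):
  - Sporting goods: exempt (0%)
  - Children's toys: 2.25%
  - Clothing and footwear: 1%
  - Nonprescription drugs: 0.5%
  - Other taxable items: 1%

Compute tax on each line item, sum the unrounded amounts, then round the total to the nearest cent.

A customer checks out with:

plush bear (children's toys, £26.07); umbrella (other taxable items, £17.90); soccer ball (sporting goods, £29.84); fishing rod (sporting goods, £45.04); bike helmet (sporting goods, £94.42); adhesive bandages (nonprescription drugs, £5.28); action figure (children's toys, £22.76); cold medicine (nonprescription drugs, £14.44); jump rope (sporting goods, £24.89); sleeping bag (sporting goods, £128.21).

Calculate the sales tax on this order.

Plush bear £26.07: children's toys → 3.5% + 2.25% local = 5.75% → £1.499025
Umbrella £17.90: other taxable items → 10% + 1% local = 11% → £1.969
Soccer ball £29.84: sporting goods → 4.25% + 0% local = 4.25% → £1.2682
Fishing rod £45.04: sporting goods → 4.25% + 0% local = 4.25% → £1.9142
Bike helmet £94.42: sporting goods → 4.25% + 0% local = 4.25% → £4.01285
Adhesive bandages £5.28: nonprescription drugs → 9.5% + 0.5% local = 10% → £0.528
Action figure £22.76: children's toys → 3.5% + 2.25% local = 5.75% → £1.3087
Cold medicine £14.44: nonprescription drugs → 9.5% + 0.5% local = 10% → £1.444
Jump rope £24.89: sporting goods → 4.25% + 0% local = 4.25% → £1.057825
Sleeping bag £128.21: sporting goods → 4.25% + 0% local = 4.25% → £5.448925
Unrounded tax sum = £20.450725 → £20.45

£20.45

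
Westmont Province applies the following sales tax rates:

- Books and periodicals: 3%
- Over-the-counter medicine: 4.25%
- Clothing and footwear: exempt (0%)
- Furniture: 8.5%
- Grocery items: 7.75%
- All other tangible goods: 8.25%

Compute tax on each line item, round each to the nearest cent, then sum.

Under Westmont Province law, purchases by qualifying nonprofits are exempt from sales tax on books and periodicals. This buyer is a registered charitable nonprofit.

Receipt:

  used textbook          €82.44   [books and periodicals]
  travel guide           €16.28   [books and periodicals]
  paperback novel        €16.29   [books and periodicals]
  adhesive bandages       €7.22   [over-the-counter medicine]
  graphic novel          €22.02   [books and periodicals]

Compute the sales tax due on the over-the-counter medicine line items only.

€0.31

Adhesive bandages €7.22: over-the-counter medicine → 4.25% → €0.31
Tax on over-the-counter medicine = €0.31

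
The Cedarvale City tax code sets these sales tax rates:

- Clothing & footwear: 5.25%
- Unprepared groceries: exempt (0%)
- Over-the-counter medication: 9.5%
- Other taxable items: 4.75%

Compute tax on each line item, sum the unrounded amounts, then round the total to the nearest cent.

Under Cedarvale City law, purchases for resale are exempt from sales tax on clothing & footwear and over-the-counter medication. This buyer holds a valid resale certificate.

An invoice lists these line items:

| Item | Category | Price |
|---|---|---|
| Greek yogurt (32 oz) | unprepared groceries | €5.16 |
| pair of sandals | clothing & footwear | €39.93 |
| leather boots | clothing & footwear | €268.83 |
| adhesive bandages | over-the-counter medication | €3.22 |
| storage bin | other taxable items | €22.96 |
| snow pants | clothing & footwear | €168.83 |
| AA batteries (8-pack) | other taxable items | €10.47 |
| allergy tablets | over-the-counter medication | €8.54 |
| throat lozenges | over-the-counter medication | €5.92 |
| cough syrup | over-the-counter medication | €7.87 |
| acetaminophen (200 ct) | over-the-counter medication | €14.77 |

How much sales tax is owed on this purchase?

Greek yogurt (32 oz) €5.16: unprepared groceries → 0% → €0.00
Pair of sandals €39.93: clothing & footwear, buyer-exempt → 0% → €0.00
Leather boots €268.83: clothing & footwear, buyer-exempt → 0% → €0.00
Adhesive bandages €3.22: over-the-counter medication, buyer-exempt → 0% → €0.00
Storage bin €22.96: other taxable items → 4.75% → €1.0906
Snow pants €168.83: clothing & footwear, buyer-exempt → 0% → €0.00
AA batteries (8-pack) €10.47: other taxable items → 4.75% → €0.497325
Allergy tablets €8.54: over-the-counter medication, buyer-exempt → 0% → €0.00
Throat lozenges €5.92: over-the-counter medication, buyer-exempt → 0% → €0.00
Cough syrup €7.87: over-the-counter medication, buyer-exempt → 0% → €0.00
Acetaminophen (200 ct) €14.77: over-the-counter medication, buyer-exempt → 0% → €0.00
Unrounded tax sum = €1.587925 → €1.59

€1.59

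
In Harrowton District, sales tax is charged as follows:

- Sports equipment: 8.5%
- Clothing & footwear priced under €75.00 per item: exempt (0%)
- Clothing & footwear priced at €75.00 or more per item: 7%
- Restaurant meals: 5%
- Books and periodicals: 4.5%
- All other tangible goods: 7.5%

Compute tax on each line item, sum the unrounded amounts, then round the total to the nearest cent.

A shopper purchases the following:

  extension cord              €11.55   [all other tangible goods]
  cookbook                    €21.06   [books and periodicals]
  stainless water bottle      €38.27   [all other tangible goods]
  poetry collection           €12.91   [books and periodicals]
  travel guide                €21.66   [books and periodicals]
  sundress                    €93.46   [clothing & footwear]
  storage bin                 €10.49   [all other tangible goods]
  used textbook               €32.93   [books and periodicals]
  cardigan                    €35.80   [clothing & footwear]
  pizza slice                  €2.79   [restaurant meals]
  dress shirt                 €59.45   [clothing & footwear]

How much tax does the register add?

Extension cord €11.55: all other tangible goods → 7.5% → €0.86625
Cookbook €21.06: books and periodicals → 4.5% → €0.9477
Stainless water bottle €38.27: all other tangible goods → 7.5% → €2.87025
Poetry collection €12.91: books and periodicals → 4.5% → €0.58095
Travel guide €21.66: books and periodicals → 4.5% → €0.9747
Sundress €93.46: clothing & footwear, €75.00 or more → 7% → €6.5422
Storage bin €10.49: all other tangible goods → 7.5% → €0.78675
Used textbook €32.93: books and periodicals → 4.5% → €1.48185
Cardigan €35.80: clothing & footwear, under €75.00 → 0% → €0.00
Pizza slice €2.79: restaurant meals → 5% → €0.1395
Dress shirt €59.45: clothing & footwear, under €75.00 → 0% → €0.00
Unrounded tax sum = €15.19015 → €15.19

€15.19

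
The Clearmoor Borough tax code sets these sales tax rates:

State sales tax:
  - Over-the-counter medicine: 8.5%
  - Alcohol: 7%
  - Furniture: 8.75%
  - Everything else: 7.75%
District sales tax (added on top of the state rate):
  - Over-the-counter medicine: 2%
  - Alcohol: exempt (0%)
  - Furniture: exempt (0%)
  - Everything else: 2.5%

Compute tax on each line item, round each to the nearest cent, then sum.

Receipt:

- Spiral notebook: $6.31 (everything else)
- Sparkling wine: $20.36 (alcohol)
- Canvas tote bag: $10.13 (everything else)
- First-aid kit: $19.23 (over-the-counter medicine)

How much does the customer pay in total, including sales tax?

$61.17

Spiral notebook $6.31: everything else → 7.75% + 2.5% district = 10.25% → $0.65
Sparkling wine $20.36: alcohol → 7% + 0% district = 7% → $1.43
Canvas tote bag $10.13: everything else → 7.75% + 2.5% district = 10.25% → $1.04
First-aid kit $19.23: over-the-counter medicine → 8.5% + 2% district = 10.5% → $2.02
Subtotal = $56.03; tax = $5.14; total due = $61.17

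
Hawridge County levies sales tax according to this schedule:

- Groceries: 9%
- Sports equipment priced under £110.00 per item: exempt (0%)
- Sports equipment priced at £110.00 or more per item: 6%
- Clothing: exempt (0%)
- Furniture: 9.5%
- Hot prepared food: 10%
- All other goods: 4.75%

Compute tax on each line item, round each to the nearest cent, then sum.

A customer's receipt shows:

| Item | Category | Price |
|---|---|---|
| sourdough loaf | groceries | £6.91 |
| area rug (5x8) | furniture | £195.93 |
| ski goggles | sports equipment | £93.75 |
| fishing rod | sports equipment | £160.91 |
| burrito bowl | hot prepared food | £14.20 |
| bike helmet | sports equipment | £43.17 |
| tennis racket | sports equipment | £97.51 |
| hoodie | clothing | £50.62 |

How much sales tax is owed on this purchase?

£30.30

Sourdough loaf £6.91: groceries → 9% → £0.62
Area rug (5x8) £195.93: furniture → 9.5% → £18.61
Ski goggles £93.75: sports equipment, under £110.00 → 0% → £0.00
Fishing rod £160.91: sports equipment, £110.00 or more → 6% → £9.65
Burrito bowl £14.20: hot prepared food → 10% → £1.42
Bike helmet £43.17: sports equipment, under £110.00 → 0% → £0.00
Tennis racket £97.51: sports equipment, under £110.00 → 0% → £0.00
Hoodie £50.62: clothing → 0% → £0.00
Total tax = £0.62 + £18.61 + £9.65 + £1.42 = £30.30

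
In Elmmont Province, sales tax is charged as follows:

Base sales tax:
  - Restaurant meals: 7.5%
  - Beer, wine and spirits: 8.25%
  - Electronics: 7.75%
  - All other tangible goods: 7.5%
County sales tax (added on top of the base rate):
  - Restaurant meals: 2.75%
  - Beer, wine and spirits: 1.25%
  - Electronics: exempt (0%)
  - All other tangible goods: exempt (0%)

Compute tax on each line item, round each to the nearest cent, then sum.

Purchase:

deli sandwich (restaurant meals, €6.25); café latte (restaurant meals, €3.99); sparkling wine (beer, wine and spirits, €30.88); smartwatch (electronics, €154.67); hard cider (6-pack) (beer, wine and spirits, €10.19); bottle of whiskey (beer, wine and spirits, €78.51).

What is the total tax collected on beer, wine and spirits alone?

€11.36

Sparkling wine €30.88: beer, wine and spirits → 8.25% + 1.25% county = 9.5% → €2.93
Hard cider (6-pack) €10.19: beer, wine and spirits → 8.25% + 1.25% county = 9.5% → €0.97
Bottle of whiskey €78.51: beer, wine and spirits → 8.25% + 1.25% county = 9.5% → €7.46
Tax on beer, wine and spirits = €2.93 + €0.97 + €7.46 = €11.36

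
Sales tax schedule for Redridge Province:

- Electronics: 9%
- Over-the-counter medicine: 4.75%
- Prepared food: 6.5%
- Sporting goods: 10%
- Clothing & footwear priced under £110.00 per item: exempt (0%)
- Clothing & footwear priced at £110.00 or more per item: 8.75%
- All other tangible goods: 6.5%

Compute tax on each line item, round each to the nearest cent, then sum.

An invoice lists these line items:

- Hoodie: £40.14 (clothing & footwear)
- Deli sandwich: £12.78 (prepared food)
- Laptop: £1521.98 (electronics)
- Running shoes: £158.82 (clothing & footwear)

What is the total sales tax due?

Hoodie £40.14: clothing & footwear, under £110.00 → 0% → £0.00
Deli sandwich £12.78: prepared food → 6.5% → £0.83
Laptop £1521.98: electronics → 9% → £136.98
Running shoes £158.82: clothing & footwear, £110.00 or more → 8.75% → £13.90
Total tax = £0.83 + £136.98 + £13.90 = £151.71

£151.71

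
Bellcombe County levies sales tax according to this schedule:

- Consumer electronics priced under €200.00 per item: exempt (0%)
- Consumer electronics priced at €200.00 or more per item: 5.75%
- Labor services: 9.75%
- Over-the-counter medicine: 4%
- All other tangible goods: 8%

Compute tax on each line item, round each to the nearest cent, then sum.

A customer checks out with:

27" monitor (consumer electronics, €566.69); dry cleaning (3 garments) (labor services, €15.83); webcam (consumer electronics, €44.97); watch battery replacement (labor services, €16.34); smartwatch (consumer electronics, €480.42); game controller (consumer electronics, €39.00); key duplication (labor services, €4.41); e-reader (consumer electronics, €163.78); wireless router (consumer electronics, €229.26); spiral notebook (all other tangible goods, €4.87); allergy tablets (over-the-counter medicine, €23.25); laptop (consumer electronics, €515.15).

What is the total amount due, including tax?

€2211.85

27" monitor €566.69: consumer electronics, €200.00 or more → 5.75% → €32.58
Dry cleaning (3 garments) €15.83: labor services → 9.75% → €1.54
Webcam €44.97: consumer electronics, under €200.00 → 0% → €0.00
Watch battery replacement €16.34: labor services → 9.75% → €1.59
Smartwatch €480.42: consumer electronics, €200.00 or more → 5.75% → €27.62
Game controller €39.00: consumer electronics, under €200.00 → 0% → €0.00
Key duplication €4.41: labor services → 9.75% → €0.43
E-reader €163.78: consumer electronics, under €200.00 → 0% → €0.00
Wireless router €229.26: consumer electronics, €200.00 or more → 5.75% → €13.18
Spiral notebook €4.87: all other tangible goods → 8% → €0.39
Allergy tablets €23.25: over-the-counter medicine → 4% → €0.93
Laptop €515.15: consumer electronics, €200.00 or more → 5.75% → €29.62
Subtotal = €2103.97; tax = €107.88; total due = €2211.85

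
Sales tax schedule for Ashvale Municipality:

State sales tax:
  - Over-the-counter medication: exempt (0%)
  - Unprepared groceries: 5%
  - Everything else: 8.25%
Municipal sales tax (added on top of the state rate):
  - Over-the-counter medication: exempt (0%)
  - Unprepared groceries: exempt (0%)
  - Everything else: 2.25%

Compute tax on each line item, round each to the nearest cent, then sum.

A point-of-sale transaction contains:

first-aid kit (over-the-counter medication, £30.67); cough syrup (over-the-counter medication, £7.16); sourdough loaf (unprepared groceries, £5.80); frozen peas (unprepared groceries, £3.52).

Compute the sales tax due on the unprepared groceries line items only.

£0.47

Sourdough loaf £5.80: unprepared groceries → 5% + 0% municipal = 5% → £0.29
Frozen peas £3.52: unprepared groceries → 5% + 0% municipal = 5% → £0.18
Tax on unprepared groceries = £0.29 + £0.18 = £0.47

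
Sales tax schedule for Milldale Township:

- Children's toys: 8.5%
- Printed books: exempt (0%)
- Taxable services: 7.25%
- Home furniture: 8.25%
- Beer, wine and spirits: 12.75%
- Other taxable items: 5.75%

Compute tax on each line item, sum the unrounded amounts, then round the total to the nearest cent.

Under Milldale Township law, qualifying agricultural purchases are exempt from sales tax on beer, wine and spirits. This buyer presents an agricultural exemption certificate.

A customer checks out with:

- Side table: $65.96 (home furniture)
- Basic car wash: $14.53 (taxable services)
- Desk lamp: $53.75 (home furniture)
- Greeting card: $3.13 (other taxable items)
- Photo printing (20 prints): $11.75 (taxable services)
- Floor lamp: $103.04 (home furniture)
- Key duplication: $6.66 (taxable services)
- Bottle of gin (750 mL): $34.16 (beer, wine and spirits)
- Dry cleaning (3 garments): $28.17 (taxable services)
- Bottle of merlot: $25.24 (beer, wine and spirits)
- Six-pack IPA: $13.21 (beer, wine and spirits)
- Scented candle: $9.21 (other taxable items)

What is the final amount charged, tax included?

Side table $65.96: home furniture → 8.25% → $5.4417
Basic car wash $14.53: taxable services → 7.25% → $1.053425
Desk lamp $53.75: home furniture → 8.25% → $4.434375
Greeting card $3.13: other taxable items → 5.75% → $0.179975
Photo printing (20 prints) $11.75: taxable services → 7.25% → $0.851875
Floor lamp $103.04: home furniture → 8.25% → $8.5008
Key duplication $6.66: taxable services → 7.25% → $0.48285
Bottle of gin (750 mL) $34.16: beer, wine and spirits, buyer-exempt → 0% → $0.00
Dry cleaning (3 garments) $28.17: taxable services → 7.25% → $2.042325
Bottle of merlot $25.24: beer, wine and spirits, buyer-exempt → 0% → $0.00
Six-pack IPA $13.21: beer, wine and spirits, buyer-exempt → 0% → $0.00
Scented candle $9.21: other taxable items → 5.75% → $0.529575
Subtotal = $368.81; unrounded tax = $23.5169 → $23.52; total due = $392.33

$392.33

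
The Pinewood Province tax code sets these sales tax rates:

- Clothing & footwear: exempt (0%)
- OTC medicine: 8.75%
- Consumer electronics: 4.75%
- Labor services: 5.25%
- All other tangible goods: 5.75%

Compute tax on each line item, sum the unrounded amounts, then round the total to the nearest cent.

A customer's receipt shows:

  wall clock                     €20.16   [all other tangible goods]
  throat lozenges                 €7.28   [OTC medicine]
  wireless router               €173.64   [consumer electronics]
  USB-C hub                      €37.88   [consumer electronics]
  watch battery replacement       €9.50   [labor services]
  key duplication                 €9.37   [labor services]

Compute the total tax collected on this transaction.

€12.83

Wall clock €20.16: all other tangible goods → 5.75% → €1.1592
Throat lozenges €7.28: OTC medicine → 8.75% → €0.637
Wireless router €173.64: consumer electronics → 4.75% → €8.2479
USB-C hub €37.88: consumer electronics → 4.75% → €1.7993
Watch battery replacement €9.50: labor services → 5.25% → €0.49875
Key duplication €9.37: labor services → 5.25% → €0.491925
Unrounded tax sum = €12.834075 → €12.83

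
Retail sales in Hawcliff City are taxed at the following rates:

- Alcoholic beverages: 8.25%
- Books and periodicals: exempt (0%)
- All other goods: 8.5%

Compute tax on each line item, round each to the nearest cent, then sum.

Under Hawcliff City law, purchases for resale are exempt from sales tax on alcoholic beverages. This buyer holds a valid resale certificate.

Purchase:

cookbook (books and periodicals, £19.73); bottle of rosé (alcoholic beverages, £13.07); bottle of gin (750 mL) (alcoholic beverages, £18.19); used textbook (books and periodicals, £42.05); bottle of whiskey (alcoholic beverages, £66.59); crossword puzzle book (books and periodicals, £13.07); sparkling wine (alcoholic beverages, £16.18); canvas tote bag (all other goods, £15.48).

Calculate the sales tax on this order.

£1.32

Cookbook £19.73: books and periodicals → 0% → £0.00
Bottle of rosé £13.07: alcoholic beverages, buyer-exempt → 0% → £0.00
Bottle of gin (750 mL) £18.19: alcoholic beverages, buyer-exempt → 0% → £0.00
Used textbook £42.05: books and periodicals → 0% → £0.00
Bottle of whiskey £66.59: alcoholic beverages, buyer-exempt → 0% → £0.00
Crossword puzzle book £13.07: books and periodicals → 0% → £0.00
Sparkling wine £16.18: alcoholic beverages, buyer-exempt → 0% → £0.00
Canvas tote bag £15.48: all other goods → 8.5% → £1.32
Total tax = £1.32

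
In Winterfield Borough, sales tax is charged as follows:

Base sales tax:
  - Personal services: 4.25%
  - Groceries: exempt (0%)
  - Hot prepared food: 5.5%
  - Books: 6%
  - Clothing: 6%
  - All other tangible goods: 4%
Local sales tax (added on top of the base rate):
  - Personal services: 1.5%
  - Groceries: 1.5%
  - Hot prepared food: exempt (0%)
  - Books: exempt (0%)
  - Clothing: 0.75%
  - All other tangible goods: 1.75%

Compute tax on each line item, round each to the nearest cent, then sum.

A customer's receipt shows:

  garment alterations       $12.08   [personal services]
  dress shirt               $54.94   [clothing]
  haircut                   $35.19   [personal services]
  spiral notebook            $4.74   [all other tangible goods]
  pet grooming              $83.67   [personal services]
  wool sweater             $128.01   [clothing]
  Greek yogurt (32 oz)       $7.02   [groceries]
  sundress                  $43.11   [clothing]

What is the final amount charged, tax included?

Garment alterations $12.08: personal services → 4.25% + 1.5% local = 5.75% → $0.69
Dress shirt $54.94: clothing → 6% + 0.75% local = 6.75% → $3.71
Haircut $35.19: personal services → 4.25% + 1.5% local = 5.75% → $2.02
Spiral notebook $4.74: all other tangible goods → 4% + 1.75% local = 5.75% → $0.27
Pet grooming $83.67: personal services → 4.25% + 1.5% local = 5.75% → $4.81
Wool sweater $128.01: clothing → 6% + 0.75% local = 6.75% → $8.64
Greek yogurt (32 oz) $7.02: groceries → 0% + 1.5% local = 1.5% → $0.11
Sundress $43.11: clothing → 6% + 0.75% local = 6.75% → $2.91
Subtotal = $368.76; tax = $23.16; total due = $391.92

$391.92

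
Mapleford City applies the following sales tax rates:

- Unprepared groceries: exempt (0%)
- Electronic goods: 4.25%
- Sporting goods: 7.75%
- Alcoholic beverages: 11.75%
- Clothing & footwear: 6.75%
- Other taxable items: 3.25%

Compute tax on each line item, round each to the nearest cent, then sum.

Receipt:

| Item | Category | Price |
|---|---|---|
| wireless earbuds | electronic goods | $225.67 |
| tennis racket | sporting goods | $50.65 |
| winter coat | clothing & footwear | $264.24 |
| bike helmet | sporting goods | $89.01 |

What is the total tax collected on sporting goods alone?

Tennis racket $50.65: sporting goods → 7.75% → $3.93
Bike helmet $89.01: sporting goods → 7.75% → $6.90
Tax on sporting goods = $3.93 + $6.90 = $10.83

$10.83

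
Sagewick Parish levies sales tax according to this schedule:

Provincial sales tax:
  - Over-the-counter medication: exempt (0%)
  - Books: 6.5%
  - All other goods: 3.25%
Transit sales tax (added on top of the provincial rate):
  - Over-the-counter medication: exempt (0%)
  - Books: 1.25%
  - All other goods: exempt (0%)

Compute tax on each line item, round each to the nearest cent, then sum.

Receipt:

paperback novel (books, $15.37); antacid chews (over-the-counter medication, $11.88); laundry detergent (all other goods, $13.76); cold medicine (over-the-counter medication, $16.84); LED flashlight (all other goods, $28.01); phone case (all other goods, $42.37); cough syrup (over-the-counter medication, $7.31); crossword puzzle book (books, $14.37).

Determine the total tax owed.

$5.04

Paperback novel $15.37: books → 6.5% + 1.25% transit = 7.75% → $1.19
Antacid chews $11.88: over-the-counter medication → 0% + 0% transit = 0% → $0.00
Laundry detergent $13.76: all other goods → 3.25% + 0% transit = 3.25% → $0.45
Cold medicine $16.84: over-the-counter medication → 0% + 0% transit = 0% → $0.00
LED flashlight $28.01: all other goods → 3.25% + 0% transit = 3.25% → $0.91
Phone case $42.37: all other goods → 3.25% + 0% transit = 3.25% → $1.38
Cough syrup $7.31: over-the-counter medication → 0% + 0% transit = 0% → $0.00
Crossword puzzle book $14.37: books → 6.5% + 1.25% transit = 7.75% → $1.11
Total tax = $1.19 + $0.45 + $0.91 + $1.38 + $1.11 = $5.04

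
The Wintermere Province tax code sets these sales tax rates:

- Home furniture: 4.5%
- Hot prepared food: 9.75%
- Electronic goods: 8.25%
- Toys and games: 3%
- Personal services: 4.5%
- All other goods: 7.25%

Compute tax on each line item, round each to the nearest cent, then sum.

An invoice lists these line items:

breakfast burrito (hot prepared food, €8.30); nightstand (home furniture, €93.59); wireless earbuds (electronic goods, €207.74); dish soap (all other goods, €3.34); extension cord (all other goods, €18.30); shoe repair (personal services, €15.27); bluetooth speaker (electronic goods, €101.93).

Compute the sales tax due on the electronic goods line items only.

€25.55

Wireless earbuds €207.74: electronic goods → 8.25% → €17.14
Bluetooth speaker €101.93: electronic goods → 8.25% → €8.41
Tax on electronic goods = €17.14 + €8.41 = €25.55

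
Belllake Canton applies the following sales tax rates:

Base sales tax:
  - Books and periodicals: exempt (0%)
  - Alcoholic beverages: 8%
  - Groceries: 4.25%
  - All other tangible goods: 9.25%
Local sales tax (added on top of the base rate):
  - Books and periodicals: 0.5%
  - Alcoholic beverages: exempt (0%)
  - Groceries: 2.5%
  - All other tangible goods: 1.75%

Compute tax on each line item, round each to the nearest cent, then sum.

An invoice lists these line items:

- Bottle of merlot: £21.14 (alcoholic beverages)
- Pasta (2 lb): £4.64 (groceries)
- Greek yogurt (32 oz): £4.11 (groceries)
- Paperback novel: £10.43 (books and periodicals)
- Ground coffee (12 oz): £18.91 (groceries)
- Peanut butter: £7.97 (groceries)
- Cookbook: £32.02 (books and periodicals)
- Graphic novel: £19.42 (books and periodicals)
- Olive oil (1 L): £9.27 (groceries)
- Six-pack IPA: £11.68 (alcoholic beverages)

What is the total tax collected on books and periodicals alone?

£0.31

Paperback novel £10.43: books and periodicals → 0% + 0.5% local = 0.5% → £0.05
Cookbook £32.02: books and periodicals → 0% + 0.5% local = 0.5% → £0.16
Graphic novel £19.42: books and periodicals → 0% + 0.5% local = 0.5% → £0.10
Tax on books and periodicals = £0.05 + £0.16 + £0.10 = £0.31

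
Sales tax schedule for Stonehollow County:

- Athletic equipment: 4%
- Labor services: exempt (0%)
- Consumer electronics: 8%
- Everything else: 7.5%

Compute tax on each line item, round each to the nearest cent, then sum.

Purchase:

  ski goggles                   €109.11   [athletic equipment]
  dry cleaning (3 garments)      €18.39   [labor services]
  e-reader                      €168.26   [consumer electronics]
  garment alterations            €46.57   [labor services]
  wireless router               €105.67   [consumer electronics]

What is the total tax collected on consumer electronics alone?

€21.91

E-reader €168.26: consumer electronics → 8% → €13.46
Wireless router €105.67: consumer electronics → 8% → €8.45
Tax on consumer electronics = €13.46 + €8.45 = €21.91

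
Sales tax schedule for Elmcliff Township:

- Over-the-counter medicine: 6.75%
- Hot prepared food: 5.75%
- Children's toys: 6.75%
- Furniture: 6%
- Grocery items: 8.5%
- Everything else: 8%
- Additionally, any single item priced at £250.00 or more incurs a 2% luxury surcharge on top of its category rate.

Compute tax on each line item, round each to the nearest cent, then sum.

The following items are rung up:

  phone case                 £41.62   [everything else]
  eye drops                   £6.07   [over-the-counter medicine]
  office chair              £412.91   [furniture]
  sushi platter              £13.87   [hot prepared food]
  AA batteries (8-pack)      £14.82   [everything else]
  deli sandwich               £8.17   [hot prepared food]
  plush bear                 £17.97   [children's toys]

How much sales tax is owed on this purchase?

£40.44

Phone case £41.62: everything else → 8% → £3.33
Eye drops £6.07: over-the-counter medicine → 6.75% → £0.41
Office chair £412.91: furniture → 6% + 2% surcharge = 8% → £33.03
Sushi platter £13.87: hot prepared food → 5.75% → £0.80
AA batteries (8-pack) £14.82: everything else → 8% → £1.19
Deli sandwich £8.17: hot prepared food → 5.75% → £0.47
Plush bear £17.97: children's toys → 6.75% → £1.21
Total tax = £3.33 + £0.41 + £33.03 + £0.80 + £1.19 + £0.47 + £1.21 = £40.44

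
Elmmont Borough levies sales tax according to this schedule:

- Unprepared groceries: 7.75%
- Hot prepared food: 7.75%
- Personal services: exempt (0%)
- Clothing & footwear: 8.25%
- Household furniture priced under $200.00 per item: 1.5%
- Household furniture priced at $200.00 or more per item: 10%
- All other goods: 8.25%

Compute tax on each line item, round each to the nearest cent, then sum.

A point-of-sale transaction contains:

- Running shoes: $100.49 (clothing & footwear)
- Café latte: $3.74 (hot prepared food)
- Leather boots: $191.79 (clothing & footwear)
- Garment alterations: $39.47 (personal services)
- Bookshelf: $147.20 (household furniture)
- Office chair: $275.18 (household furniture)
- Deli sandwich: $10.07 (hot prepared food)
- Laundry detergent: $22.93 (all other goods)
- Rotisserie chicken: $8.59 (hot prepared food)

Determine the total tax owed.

Running shoes $100.49: clothing & footwear → 8.25% → $8.29
Café latte $3.74: hot prepared food → 7.75% → $0.29
Leather boots $191.79: clothing & footwear → 8.25% → $15.82
Garment alterations $39.47: personal services → 0% → $0.00
Bookshelf $147.20: household furniture, under $200.00 → 1.5% → $2.21
Office chair $275.18: household furniture, $200.00 or more → 10% → $27.52
Deli sandwich $10.07: hot prepared food → 7.75% → $0.78
Laundry detergent $22.93: all other goods → 8.25% → $1.89
Rotisserie chicken $8.59: hot prepared food → 7.75% → $0.67
Total tax = $8.29 + $0.29 + $15.82 + $2.21 + $27.52 + $0.78 + $1.89 + $0.67 = $57.47

$57.47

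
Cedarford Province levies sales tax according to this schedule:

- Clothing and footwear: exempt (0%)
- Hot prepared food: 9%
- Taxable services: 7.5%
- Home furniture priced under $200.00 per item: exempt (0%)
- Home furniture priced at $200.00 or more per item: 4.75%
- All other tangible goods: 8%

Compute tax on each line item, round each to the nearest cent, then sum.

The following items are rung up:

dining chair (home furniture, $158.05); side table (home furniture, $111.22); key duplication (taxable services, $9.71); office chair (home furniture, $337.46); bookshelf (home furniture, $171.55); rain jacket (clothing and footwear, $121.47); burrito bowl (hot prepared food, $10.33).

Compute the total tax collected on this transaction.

$17.69

Dining chair $158.05: home furniture, under $200.00 → 0% → $0.00
Side table $111.22: home furniture, under $200.00 → 0% → $0.00
Key duplication $9.71: taxable services → 7.5% → $0.73
Office chair $337.46: home furniture, $200.00 or more → 4.75% → $16.03
Bookshelf $171.55: home furniture, under $200.00 → 0% → $0.00
Rain jacket $121.47: clothing and footwear → 0% → $0.00
Burrito bowl $10.33: hot prepared food → 9% → $0.93
Total tax = $0.73 + $16.03 + $0.93 = $17.69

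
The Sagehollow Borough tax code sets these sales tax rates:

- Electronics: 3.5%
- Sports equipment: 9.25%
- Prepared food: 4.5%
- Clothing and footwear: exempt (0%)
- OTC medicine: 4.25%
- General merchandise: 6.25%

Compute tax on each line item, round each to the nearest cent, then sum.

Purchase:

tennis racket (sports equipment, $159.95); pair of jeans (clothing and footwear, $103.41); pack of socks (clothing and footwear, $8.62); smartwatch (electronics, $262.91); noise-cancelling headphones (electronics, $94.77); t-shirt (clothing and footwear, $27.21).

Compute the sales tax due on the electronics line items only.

Smartwatch $262.91: electronics → 3.5% → $9.20
Noise-cancelling headphones $94.77: electronics → 3.5% → $3.32
Tax on electronics = $9.20 + $3.32 = $12.52

$12.52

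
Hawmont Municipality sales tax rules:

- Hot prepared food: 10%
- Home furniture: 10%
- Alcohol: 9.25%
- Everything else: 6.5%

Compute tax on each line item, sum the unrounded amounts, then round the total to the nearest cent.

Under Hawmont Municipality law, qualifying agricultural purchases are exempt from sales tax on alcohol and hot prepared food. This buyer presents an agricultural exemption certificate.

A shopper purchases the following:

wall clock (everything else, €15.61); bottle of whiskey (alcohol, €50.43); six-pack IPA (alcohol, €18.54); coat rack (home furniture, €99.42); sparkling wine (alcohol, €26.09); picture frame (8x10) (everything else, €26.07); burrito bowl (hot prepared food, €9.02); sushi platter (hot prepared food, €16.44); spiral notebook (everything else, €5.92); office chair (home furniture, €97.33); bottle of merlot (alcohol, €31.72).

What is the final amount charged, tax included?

Wall clock €15.61: everything else → 6.5% → €1.01465
Bottle of whiskey €50.43: alcohol, buyer-exempt → 0% → €0.00
Six-pack IPA €18.54: alcohol, buyer-exempt → 0% → €0.00
Coat rack €99.42: home furniture → 10% → €9.942
Sparkling wine €26.09: alcohol, buyer-exempt → 0% → €0.00
Picture frame (8x10) €26.07: everything else → 6.5% → €1.69455
Burrito bowl €9.02: hot prepared food, buyer-exempt → 0% → €0.00
Sushi platter €16.44: hot prepared food, buyer-exempt → 0% → €0.00
Spiral notebook €5.92: everything else → 6.5% → €0.3848
Office chair €97.33: home furniture → 10% → €9.733
Bottle of merlot €31.72: alcohol, buyer-exempt → 0% → €0.00
Subtotal = €396.59; unrounded tax = €22.769 → €22.77; total due = €419.36

€419.36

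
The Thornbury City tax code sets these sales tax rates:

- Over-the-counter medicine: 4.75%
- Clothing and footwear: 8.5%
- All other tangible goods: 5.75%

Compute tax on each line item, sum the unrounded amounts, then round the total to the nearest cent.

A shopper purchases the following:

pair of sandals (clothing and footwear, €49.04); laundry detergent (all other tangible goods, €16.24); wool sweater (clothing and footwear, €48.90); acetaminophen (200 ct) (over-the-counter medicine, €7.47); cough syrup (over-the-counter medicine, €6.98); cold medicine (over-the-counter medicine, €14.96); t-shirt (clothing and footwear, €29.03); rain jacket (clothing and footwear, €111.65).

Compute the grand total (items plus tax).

€306.88

Pair of sandals €49.04: clothing and footwear → 8.5% → €4.1684
Laundry detergent €16.24: all other tangible goods → 5.75% → €0.9338
Wool sweater €48.90: clothing and footwear → 8.5% → €4.1565
Acetaminophen (200 ct) €7.47: over-the-counter medicine → 4.75% → €0.354825
Cough syrup €6.98: over-the-counter medicine → 4.75% → €0.33155
Cold medicine €14.96: over-the-counter medicine → 4.75% → €0.7106
T-shirt €29.03: clothing and footwear → 8.5% → €2.46755
Rain jacket €111.65: clothing and footwear → 8.5% → €9.49025
Subtotal = €284.27; unrounded tax = €22.613475 → €22.61; total due = €306.88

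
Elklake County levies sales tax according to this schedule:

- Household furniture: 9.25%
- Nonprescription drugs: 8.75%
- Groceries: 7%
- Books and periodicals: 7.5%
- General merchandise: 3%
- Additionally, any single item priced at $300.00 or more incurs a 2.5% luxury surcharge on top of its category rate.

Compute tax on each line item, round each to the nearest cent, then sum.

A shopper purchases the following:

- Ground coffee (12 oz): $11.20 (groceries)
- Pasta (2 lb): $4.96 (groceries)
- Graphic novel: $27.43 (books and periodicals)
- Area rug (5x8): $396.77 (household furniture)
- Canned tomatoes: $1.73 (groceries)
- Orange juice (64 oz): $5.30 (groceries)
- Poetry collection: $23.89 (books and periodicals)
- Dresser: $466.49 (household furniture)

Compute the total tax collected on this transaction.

Ground coffee (12 oz) $11.20: groceries → 7% → $0.78
Pasta (2 lb) $4.96: groceries → 7% → $0.35
Graphic novel $27.43: books and periodicals → 7.5% → $2.06
Area rug (5x8) $396.77: household furniture → 9.25% + 2.5% surcharge = 11.75% → $46.62
Canned tomatoes $1.73: groceries → 7% → $0.12
Orange juice (64 oz) $5.30: groceries → 7% → $0.37
Poetry collection $23.89: books and periodicals → 7.5% → $1.79
Dresser $466.49: household furniture → 9.25% + 2.5% surcharge = 11.75% → $54.81
Total tax = $0.78 + $0.35 + $2.06 + $46.62 + $0.12 + $0.37 + $1.79 + $54.81 = $106.90

$106.90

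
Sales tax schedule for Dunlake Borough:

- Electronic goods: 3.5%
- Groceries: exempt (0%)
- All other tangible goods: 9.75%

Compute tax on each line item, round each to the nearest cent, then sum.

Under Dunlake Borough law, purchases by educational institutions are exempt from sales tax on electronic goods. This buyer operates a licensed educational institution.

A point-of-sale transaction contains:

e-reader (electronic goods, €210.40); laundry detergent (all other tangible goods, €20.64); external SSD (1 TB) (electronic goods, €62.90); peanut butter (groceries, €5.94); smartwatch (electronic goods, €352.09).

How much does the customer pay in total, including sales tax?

E-reader €210.40: electronic goods, buyer-exempt → 0% → €0.00
Laundry detergent €20.64: all other tangible goods → 9.75% → €2.01
External SSD (1 TB) €62.90: electronic goods, buyer-exempt → 0% → €0.00
Peanut butter €5.94: groceries → 0% → €0.00
Smartwatch €352.09: electronic goods, buyer-exempt → 0% → €0.00
Subtotal = €651.97; tax = €2.01; total due = €653.98

€653.98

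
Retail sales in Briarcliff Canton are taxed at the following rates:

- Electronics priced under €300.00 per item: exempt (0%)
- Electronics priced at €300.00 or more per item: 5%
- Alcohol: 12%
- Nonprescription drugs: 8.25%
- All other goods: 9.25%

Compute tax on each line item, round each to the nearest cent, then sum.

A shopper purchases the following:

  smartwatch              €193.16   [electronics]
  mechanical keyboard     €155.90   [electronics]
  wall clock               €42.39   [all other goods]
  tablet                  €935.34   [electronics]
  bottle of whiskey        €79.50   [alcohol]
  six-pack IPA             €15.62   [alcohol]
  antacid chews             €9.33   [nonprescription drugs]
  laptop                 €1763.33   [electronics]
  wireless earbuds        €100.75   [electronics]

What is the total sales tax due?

Smartwatch €193.16: electronics, under €300.00 → 0% → €0.00
Mechanical keyboard €155.90: electronics, under €300.00 → 0% → €0.00
Wall clock €42.39: all other goods → 9.25% → €3.92
Tablet €935.34: electronics, €300.00 or more → 5% → €46.77
Bottle of whiskey €79.50: alcohol → 12% → €9.54
Six-pack IPA €15.62: alcohol → 12% → €1.87
Antacid chews €9.33: nonprescription drugs → 8.25% → €0.77
Laptop €1763.33: electronics, €300.00 or more → 5% → €88.17
Wireless earbuds €100.75: electronics, under €300.00 → 0% → €0.00
Total tax = €3.92 + €46.77 + €9.54 + €1.87 + €0.77 + €88.17 = €151.04

€151.04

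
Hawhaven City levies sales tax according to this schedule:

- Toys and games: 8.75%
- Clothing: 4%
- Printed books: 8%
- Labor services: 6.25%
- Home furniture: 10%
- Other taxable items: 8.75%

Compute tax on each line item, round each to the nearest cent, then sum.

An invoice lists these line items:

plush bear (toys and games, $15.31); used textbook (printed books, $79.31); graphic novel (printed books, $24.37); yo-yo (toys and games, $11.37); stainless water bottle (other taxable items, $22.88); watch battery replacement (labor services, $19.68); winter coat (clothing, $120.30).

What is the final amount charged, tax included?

Plush bear $15.31: toys and games → 8.75% → $1.34
Used textbook $79.31: printed books → 8% → $6.34
Graphic novel $24.37: printed books → 8% → $1.95
Yo-yo $11.37: toys and games → 8.75% → $0.99
Stainless water bottle $22.88: other taxable items → 8.75% → $2.00
Watch battery replacement $19.68: labor services → 6.25% → $1.23
Winter coat $120.30: clothing → 4% → $4.81
Subtotal = $293.22; tax = $18.66; total due = $311.88

$311.88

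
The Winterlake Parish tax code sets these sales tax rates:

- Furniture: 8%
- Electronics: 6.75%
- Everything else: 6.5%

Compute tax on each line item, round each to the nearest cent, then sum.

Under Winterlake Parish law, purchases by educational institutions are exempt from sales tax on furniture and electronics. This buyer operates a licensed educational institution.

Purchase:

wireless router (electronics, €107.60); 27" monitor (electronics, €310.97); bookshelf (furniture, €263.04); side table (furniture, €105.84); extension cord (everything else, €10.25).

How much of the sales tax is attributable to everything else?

€0.67

Extension cord €10.25: everything else → 6.5% → €0.67
Tax on everything else = €0.67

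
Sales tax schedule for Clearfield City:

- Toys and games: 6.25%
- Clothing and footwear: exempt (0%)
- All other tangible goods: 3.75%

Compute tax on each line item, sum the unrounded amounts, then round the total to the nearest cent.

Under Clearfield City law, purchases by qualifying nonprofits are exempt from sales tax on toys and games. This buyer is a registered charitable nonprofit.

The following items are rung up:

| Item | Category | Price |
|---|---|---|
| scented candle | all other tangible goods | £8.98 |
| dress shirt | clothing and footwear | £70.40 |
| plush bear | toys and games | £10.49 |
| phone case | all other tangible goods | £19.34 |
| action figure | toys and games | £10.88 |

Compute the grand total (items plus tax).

£121.15

Scented candle £8.98: all other tangible goods → 3.75% → £0.33675
Dress shirt £70.40: clothing and footwear → 0% → £0.00
Plush bear £10.49: toys and games, buyer-exempt → 0% → £0.00
Phone case £19.34: all other tangible goods → 3.75% → £0.72525
Action figure £10.88: toys and games, buyer-exempt → 0% → £0.00
Subtotal = £120.09; unrounded tax = £1.062 → £1.06; total due = £121.15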